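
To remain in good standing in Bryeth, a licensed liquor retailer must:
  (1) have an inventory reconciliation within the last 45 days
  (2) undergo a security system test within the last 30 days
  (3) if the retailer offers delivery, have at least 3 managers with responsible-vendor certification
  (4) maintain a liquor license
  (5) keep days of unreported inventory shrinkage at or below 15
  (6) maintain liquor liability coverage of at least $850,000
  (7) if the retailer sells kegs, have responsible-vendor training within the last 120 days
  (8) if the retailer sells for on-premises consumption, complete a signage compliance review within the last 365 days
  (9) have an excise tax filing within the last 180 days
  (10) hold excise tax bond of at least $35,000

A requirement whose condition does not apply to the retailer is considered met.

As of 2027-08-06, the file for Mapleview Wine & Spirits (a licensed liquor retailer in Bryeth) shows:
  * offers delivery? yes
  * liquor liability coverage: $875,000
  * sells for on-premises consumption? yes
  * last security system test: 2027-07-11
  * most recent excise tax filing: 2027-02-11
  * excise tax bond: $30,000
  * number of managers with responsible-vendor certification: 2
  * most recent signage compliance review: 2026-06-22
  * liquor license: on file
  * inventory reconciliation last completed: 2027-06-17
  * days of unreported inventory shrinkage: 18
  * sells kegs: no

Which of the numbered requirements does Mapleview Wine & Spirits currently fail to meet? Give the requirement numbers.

1. inventory reconciliation 50 days ago vs limit 45 → not met
2. security system test 26 days ago vs limit 30 → met
3. condition 'offers delivery' holds; managers with responsible-vendor certification 2 < 3 → not met
4. liquor license present → met
5. days of unreported inventory shrinkage 18 > 15 → not met
6. liquor liability coverage $875,000 ≥ $850,000 → met
7. condition 'sells kegs' does not hold → requirement n/a → met
8. condition 'sells for on-premises consumption' holds; signage compliance review 410 days ago vs limit 365 → not met
9. excise tax filing 176 days ago vs limit 180 → met
10. excise tax bond $30,000 < $35,000 → not met
Not met: 1, 3, 5, 8, 10

1, 3, 5, 8, 10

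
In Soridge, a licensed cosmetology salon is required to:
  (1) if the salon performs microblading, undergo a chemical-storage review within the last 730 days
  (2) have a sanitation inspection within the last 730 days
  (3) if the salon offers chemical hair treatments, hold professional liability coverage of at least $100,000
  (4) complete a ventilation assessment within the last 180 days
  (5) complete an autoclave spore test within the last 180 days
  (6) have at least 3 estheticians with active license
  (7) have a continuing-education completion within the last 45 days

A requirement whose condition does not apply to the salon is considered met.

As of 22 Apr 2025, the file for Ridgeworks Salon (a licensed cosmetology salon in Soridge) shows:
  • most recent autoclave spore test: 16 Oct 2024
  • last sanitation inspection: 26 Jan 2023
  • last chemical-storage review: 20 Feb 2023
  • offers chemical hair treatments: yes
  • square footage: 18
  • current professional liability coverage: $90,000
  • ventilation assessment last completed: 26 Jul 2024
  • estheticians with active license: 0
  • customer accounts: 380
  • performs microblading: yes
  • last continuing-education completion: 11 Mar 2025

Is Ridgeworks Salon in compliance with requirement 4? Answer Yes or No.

4. ventilation assessment 270 days ago vs limit 180 → not met

No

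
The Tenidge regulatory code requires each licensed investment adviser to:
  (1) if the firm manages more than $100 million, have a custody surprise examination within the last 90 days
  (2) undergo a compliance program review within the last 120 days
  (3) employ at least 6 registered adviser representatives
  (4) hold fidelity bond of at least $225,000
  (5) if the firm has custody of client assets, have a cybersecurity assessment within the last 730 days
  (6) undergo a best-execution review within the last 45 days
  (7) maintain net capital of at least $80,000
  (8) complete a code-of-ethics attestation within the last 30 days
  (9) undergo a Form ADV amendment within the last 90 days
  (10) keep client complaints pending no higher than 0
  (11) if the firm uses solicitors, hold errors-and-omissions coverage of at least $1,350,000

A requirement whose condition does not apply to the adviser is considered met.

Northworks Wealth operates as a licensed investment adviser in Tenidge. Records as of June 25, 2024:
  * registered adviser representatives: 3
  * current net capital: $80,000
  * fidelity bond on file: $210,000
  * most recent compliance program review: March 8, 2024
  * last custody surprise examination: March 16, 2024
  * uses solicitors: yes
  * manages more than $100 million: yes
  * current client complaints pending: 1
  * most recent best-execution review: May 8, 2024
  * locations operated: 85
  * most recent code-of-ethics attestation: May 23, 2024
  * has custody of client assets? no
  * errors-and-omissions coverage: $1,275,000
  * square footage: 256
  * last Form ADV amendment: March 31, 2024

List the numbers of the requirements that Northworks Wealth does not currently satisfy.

1, 3, 4, 6, 8, 10, 11

1. condition 'manages more than $100 million' holds; custody surprise examination 101 days ago vs limit 90 → not met
2. compliance program review 109 days ago vs limit 120 → met
3. registered adviser representatives 3 < 6 → not met
4. fidelity bond $210,000 < $225,000 → not met
5. condition 'has custody of client assets' does not hold → requirement n/a → met
6. best-execution review 48 days ago vs limit 45 → not met
7. net capital $80,000 ≥ $80,000 → met
8. code-of-ethics attestation 33 days ago vs limit 30 → not met
9. Form ADV amendment 86 days ago vs limit 90 → met
10. client complaints pending 1 > 0 → not met
11. condition 'uses solicitors' holds; errors-and-omissions coverage $1,275,000 < $1,350,000 → not met
Not met: 1, 3, 4, 6, 8, 10, 11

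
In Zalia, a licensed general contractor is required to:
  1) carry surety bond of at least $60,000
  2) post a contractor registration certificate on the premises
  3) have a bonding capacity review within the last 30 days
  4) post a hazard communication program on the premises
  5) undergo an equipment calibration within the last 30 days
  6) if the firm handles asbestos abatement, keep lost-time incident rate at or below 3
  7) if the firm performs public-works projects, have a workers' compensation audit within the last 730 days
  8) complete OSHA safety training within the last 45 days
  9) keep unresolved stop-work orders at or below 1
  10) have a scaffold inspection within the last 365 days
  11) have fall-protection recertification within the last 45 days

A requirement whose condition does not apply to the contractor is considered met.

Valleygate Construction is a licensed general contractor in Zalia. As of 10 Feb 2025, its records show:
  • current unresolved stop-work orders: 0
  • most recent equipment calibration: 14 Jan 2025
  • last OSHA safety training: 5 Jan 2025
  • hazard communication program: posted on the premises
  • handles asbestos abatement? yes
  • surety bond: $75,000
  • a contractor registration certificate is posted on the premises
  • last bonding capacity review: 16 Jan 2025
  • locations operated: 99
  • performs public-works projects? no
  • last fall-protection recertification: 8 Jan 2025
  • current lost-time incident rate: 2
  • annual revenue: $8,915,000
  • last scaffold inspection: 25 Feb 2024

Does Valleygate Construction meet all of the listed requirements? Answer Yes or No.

Yes

1. surety bond $75,000 ≥ $60,000 → met
2. contractor registration certificate present → met
3. bonding capacity review 25 days ago vs limit 30 → met
4. hazard communication program present → met
5. equipment calibration 27 days ago vs limit 30 → met
6. condition 'handles asbestos abatement' holds; lost-time incident rate 2 ≤ 3 → met
7. condition 'performs public-works projects' does not hold → requirement n/a → met
8. OSHA safety training 36 days ago vs limit 45 → met
9. unresolved stop-work orders 0 ≤ 1 → met
10. scaffold inspection 351 days ago vs limit 365 → met
11. fall-protection recertification 33 days ago vs limit 45 → met
All met.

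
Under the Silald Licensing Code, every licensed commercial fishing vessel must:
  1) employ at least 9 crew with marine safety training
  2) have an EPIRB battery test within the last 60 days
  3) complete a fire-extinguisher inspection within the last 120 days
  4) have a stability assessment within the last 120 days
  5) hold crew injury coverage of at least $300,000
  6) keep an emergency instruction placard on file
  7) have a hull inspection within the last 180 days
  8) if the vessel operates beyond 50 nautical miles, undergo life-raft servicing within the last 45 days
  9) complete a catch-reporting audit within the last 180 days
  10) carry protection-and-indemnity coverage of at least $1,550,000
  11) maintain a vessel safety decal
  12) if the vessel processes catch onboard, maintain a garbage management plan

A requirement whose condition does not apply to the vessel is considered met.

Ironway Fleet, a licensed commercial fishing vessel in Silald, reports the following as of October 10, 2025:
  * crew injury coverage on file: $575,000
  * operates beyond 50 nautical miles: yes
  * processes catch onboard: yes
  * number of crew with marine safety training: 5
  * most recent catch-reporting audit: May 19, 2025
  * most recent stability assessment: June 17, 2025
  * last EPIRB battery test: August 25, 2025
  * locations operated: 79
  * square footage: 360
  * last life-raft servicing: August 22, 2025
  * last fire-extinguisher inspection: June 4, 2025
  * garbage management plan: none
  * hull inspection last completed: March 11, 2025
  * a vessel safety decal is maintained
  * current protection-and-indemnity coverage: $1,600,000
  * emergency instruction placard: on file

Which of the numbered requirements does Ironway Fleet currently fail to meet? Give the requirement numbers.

1, 3, 7, 8, 12

1. crew with marine safety training 5 < 9 → not met
2. EPIRB battery test 46 days ago vs limit 60 → met
3. fire-extinguisher inspection 128 days ago vs limit 120 → not met
4. stability assessment 115 days ago vs limit 120 → met
5. crew injury coverage $575,000 ≥ $300,000 → met
6. emergency instruction placard present → met
7. hull inspection 213 days ago vs limit 180 → not met
8. condition 'operates beyond 50 nautical miles' holds; life-raft servicing 49 days ago vs limit 45 → not met
9. catch-reporting audit 144 days ago vs limit 180 → met
10. protection-and-indemnity coverage $1,600,000 ≥ $1,550,000 → met
11. vessel safety decal present → met
12. condition 'processes catch onboard' holds; garbage management plan absent → not met
Not met: 1, 3, 7, 8, 12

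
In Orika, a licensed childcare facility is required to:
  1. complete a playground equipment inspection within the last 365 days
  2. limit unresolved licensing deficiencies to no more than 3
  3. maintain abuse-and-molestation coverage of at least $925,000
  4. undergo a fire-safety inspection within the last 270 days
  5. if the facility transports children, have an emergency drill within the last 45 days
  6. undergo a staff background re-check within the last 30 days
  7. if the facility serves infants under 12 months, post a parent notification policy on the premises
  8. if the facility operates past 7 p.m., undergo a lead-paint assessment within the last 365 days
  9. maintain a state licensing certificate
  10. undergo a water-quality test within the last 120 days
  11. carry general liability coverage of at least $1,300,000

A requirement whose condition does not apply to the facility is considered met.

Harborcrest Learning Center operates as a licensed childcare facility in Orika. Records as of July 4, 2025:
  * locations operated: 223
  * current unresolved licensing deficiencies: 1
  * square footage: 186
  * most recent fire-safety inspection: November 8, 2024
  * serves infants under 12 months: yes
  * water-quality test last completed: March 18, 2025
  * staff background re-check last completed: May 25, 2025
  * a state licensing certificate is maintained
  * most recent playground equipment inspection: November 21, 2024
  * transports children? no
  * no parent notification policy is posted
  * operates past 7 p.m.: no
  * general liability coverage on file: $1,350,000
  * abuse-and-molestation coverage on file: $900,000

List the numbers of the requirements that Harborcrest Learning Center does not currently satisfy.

1. playground equipment inspection 225 days ago vs limit 365 → met
2. unresolved licensing deficiencies 1 ≤ 3 → met
3. abuse-and-molestation coverage $900,000 < $925,000 → not met
4. fire-safety inspection 238 days ago vs limit 270 → met
5. condition 'transports children' does not hold → requirement n/a → met
6. staff background re-check 40 days ago vs limit 30 → not met
7. condition 'serves infants under 12 months' holds; parent notification policy absent → not met
8. condition 'operates past 7 p.m.' does not hold → requirement n/a → met
9. state licensing certificate present → met
10. water-quality test 108 days ago vs limit 120 → met
11. general liability coverage $1,350,000 ≥ $1,300,000 → met
Not met: 3, 6, 7

3, 6, 7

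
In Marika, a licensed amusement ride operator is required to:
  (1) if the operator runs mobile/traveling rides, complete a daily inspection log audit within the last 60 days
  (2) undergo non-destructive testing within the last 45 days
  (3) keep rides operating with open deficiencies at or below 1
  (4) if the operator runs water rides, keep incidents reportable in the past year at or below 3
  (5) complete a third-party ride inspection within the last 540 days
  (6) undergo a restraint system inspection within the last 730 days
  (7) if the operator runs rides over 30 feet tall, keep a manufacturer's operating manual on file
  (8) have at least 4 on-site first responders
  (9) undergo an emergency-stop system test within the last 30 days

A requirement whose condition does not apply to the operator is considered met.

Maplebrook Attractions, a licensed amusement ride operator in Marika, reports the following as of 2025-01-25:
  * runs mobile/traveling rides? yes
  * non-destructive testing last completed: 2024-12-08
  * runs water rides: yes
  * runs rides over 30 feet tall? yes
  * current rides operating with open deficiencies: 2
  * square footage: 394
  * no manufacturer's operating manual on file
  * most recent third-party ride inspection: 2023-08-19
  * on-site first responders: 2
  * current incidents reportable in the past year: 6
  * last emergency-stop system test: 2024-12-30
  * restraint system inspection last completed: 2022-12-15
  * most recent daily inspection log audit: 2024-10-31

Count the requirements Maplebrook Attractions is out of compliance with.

1. condition 'runs mobile/traveling rides' holds; daily inspection log audit 86 days ago vs limit 60 → not met
2. non-destructive testing 48 days ago vs limit 45 → not met
3. rides operating with open deficiencies 2 > 1 → not met
4. condition 'runs water rides' holds; incidents reportable in the past year 6 > 3 → not met
5. third-party ride inspection 525 days ago vs limit 540 → met
6. restraint system inspection 772 days ago vs limit 730 → not met
7. condition 'runs rides over 30 feet tall' holds; manufacturer's operating manual absent → not met
8. on-site first responders 2 < 4 → not met
9. emergency-stop system test 26 days ago vs limit 30 → met
Not met: 7 of 9

7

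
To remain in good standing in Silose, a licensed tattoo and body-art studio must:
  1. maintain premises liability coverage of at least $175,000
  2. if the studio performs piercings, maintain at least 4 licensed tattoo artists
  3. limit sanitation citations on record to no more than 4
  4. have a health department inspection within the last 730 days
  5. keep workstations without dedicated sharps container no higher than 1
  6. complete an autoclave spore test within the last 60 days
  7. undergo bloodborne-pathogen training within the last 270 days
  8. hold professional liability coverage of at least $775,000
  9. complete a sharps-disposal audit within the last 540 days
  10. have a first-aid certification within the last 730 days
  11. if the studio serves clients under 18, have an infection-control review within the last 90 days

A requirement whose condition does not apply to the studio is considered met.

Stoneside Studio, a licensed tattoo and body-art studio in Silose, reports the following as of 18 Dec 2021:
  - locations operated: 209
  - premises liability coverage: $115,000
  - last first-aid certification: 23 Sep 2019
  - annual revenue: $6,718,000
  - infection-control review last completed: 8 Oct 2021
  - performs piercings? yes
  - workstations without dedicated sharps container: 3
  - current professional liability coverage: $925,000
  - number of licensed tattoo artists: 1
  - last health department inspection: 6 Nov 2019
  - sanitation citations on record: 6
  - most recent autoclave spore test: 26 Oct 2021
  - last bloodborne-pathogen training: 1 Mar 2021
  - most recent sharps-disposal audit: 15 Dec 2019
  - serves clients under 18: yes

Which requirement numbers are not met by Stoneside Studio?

1, 2, 3, 4, 5, 7, 9, 10

1. premises liability coverage $115,000 < $175,000 → not met
2. condition 'performs piercings' holds; licensed tattoo artists 1 < 4 → not met
3. sanitation citations on record 6 > 4 → not met
4. health department inspection 773 days ago vs limit 730 → not met
5. workstations without dedicated sharps container 3 > 1 → not met
6. autoclave spore test 53 days ago vs limit 60 → met
7. bloodborne-pathogen training 292 days ago vs limit 270 → not met
8. professional liability coverage $925,000 ≥ $775,000 → met
9. sharps-disposal audit 734 days ago vs limit 540 → not met
10. first-aid certification 817 days ago vs limit 730 → not met
11. condition 'serves clients under 18' holds; infection-control review 71 days ago vs limit 90 → met
Not met: 1, 2, 3, 4, 5, 7, 9, 10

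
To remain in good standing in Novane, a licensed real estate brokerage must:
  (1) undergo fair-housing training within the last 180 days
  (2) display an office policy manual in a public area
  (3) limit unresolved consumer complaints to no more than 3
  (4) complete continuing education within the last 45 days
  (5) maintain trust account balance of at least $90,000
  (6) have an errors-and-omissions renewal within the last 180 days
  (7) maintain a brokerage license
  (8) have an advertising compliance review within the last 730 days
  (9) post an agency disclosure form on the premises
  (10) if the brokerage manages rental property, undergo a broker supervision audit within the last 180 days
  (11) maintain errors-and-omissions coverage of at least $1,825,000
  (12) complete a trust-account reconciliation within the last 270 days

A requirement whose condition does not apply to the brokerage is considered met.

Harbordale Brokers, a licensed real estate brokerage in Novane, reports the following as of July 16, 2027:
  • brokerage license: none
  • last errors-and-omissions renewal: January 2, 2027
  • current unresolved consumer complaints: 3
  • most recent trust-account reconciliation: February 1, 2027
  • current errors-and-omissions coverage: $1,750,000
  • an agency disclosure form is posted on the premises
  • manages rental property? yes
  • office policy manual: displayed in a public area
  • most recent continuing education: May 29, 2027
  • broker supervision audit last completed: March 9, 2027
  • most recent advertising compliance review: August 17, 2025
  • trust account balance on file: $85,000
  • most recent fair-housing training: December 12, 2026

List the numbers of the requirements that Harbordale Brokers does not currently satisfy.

1. fair-housing training 216 days ago vs limit 180 → not met
2. office policy manual present → met
3. unresolved consumer complaints 3 ≤ 3 → met
4. continuing education 48 days ago vs limit 45 → not met
5. trust account balance $85,000 < $90,000 → not met
6. errors-and-omissions renewal 195 days ago vs limit 180 → not met
7. brokerage license absent → not met
8. advertising compliance review 698 days ago vs limit 730 → met
9. agency disclosure form present → met
10. condition 'manages rental property' holds; broker supervision audit 129 days ago vs limit 180 → met
11. errors-and-omissions coverage $1,750,000 < $1,825,000 → not met
12. trust-account reconciliation 165 days ago vs limit 270 → met
Not met: 1, 4, 5, 6, 7, 11

1, 4, 5, 6, 7, 11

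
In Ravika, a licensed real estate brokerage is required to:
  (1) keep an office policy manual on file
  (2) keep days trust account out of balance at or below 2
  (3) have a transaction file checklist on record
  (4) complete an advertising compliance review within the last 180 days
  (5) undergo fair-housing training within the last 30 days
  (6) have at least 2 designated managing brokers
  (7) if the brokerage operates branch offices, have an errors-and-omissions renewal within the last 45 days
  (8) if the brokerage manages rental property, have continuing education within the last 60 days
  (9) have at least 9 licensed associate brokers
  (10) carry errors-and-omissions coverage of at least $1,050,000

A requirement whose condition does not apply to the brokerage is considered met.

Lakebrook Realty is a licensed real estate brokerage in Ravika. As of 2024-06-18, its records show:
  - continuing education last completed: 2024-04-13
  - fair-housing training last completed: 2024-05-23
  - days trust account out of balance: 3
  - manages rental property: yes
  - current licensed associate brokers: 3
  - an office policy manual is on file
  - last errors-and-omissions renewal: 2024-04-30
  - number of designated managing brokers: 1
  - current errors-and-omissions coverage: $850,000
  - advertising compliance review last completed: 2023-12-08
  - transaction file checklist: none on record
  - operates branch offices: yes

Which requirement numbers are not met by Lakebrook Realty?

1. office policy manual present → met
2. days trust account out of balance 3 > 2 → not met
3. transaction file checklist absent → not met
4. advertising compliance review 193 days ago vs limit 180 → not met
5. fair-housing training 26 days ago vs limit 30 → met
6. designated managing brokers 1 < 2 → not met
7. condition 'operates branch offices' holds; errors-and-omissions renewal 49 days ago vs limit 45 → not met
8. condition 'manages rental property' holds; continuing education 66 days ago vs limit 60 → not met
9. licensed associate brokers 3 < 9 → not met
10. errors-and-omissions coverage $850,000 < $1,050,000 → not met
Not met: 2, 3, 4, 6, 7, 8, 9, 10

2, 3, 4, 6, 7, 8, 9, 10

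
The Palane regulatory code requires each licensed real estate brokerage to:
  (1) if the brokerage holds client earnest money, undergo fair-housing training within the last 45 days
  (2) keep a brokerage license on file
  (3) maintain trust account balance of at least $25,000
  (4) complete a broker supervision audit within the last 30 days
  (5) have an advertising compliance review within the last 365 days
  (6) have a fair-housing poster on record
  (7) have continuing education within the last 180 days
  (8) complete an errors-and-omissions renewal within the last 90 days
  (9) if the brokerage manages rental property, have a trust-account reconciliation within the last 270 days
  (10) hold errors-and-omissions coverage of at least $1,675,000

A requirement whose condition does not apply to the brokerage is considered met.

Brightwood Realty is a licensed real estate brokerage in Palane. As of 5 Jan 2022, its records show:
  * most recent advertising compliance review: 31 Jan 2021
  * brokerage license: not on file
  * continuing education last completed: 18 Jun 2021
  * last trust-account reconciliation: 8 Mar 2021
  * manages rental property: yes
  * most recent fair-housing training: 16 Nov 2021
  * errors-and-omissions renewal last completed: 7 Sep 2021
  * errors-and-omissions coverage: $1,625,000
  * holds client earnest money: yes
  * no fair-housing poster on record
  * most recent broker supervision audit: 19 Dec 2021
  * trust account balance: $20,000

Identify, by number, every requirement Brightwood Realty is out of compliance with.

1, 2, 3, 6, 7, 8, 9, 10

1. condition 'holds client earnest money' holds; fair-housing training 50 days ago vs limit 45 → not met
2. brokerage license absent → not met
3. trust account balance $20,000 < $25,000 → not met
4. broker supervision audit 17 days ago vs limit 30 → met
5. advertising compliance review 339 days ago vs limit 365 → met
6. fair-housing poster absent → not met
7. continuing education 201 days ago vs limit 180 → not met
8. errors-and-omissions renewal 120 days ago vs limit 90 → not met
9. condition 'manages rental property' holds; trust-account reconciliation 303 days ago vs limit 270 → not met
10. errors-and-omissions coverage $1,625,000 < $1,675,000 → not met
Not met: 1, 2, 3, 6, 7, 8, 9, 10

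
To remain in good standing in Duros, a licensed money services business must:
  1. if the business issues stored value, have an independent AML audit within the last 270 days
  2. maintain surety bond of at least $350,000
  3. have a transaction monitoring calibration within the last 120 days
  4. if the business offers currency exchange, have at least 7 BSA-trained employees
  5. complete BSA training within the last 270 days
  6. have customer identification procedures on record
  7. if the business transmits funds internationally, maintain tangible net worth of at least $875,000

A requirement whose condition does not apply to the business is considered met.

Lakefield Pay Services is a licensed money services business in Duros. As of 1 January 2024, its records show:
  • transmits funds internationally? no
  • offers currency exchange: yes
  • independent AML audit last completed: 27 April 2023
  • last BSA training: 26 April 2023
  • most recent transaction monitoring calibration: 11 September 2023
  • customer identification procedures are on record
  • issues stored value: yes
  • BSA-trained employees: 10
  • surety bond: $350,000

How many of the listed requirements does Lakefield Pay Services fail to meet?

0

1. condition 'issues stored value' holds; independent AML audit 249 days ago vs limit 270 → met
2. surety bond $350,000 ≥ $350,000 → met
3. transaction monitoring calibration 112 days ago vs limit 120 → met
4. condition 'offers currency exchange' holds; BSA-trained employees 10 ≥ 7 → met
5. BSA training 250 days ago vs limit 270 → met
6. customer identification procedures present → met
7. condition 'transmits funds internationally' does not hold → requirement n/a → met
Not met: 0 of 7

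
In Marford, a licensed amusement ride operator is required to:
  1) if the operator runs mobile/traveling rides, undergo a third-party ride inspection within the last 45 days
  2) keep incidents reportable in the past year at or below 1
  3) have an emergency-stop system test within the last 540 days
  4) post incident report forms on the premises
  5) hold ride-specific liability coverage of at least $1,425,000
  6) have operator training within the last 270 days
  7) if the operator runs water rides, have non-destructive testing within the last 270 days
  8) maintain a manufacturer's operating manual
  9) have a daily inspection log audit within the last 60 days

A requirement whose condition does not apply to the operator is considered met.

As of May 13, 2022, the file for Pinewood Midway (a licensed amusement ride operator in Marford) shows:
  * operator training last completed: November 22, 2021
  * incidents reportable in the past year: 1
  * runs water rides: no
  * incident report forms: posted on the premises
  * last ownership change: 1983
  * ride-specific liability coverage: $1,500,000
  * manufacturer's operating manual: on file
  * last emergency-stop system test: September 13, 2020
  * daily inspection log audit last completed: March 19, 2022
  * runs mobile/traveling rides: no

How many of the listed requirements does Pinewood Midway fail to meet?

1

1. condition 'runs mobile/traveling rides' does not hold → requirement n/a → met
2. incidents reportable in the past year 1 ≤ 1 → met
3. emergency-stop system test 607 days ago vs limit 540 → not met
4. incident report forms present → met
5. ride-specific liability coverage $1,500,000 ≥ $1,425,000 → met
6. operator training 172 days ago vs limit 270 → met
7. condition 'runs water rides' does not hold → requirement n/a → met
8. manufacturer's operating manual present → met
9. daily inspection log audit 55 days ago vs limit 60 → met
Not met: 1 of 9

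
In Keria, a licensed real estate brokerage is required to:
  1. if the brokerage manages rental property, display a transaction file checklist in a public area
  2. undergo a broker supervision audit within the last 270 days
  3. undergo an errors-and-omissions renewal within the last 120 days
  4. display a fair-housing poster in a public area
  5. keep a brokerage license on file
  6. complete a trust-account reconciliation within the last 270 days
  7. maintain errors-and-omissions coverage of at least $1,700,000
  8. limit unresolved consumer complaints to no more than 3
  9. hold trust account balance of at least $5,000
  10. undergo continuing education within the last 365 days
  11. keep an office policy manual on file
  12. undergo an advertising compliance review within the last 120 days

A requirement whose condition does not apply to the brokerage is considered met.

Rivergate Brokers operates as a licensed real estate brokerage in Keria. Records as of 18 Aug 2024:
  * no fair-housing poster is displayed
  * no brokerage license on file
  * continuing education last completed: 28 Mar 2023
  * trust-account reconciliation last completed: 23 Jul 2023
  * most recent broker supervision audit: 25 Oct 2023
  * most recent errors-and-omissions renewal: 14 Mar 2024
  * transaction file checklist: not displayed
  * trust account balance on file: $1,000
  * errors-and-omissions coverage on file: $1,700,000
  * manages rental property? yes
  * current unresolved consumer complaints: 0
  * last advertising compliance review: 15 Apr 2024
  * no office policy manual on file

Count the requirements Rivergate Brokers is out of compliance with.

1. condition 'manages rental property' holds; transaction file checklist absent → not met
2. broker supervision audit 298 days ago vs limit 270 → not met
3. errors-and-omissions renewal 157 days ago vs limit 120 → not met
4. fair-housing poster absent → not met
5. brokerage license absent → not met
6. trust-account reconciliation 392 days ago vs limit 270 → not met
7. errors-and-omissions coverage $1,700,000 ≥ $1,700,000 → met
8. unresolved consumer complaints 0 ≤ 3 → met
9. trust account balance $1,000 < $5,000 → not met
10. continuing education 509 days ago vs limit 365 → not met
11. office policy manual absent → not met
12. advertising compliance review 125 days ago vs limit 120 → not met
Not met: 10 of 12

10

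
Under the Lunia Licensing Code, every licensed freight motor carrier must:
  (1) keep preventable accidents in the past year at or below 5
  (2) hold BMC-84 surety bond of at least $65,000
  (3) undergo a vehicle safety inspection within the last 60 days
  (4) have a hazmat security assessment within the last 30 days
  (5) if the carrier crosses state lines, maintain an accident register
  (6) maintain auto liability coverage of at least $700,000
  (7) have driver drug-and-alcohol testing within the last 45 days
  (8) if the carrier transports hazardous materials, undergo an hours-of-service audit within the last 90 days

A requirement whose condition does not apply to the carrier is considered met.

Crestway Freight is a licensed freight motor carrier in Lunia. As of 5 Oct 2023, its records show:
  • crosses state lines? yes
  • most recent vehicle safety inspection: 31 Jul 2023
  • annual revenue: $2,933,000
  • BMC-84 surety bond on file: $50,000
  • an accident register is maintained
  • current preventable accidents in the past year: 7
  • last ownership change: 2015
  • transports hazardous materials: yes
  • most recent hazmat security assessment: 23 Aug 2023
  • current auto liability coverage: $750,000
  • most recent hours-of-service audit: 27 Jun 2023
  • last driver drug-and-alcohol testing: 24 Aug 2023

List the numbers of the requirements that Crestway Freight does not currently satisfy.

1. preventable accidents in the past year 7 > 5 → not met
2. BMC-84 surety bond $50,000 < $65,000 → not met
3. vehicle safety inspection 66 days ago vs limit 60 → not met
4. hazmat security assessment 43 days ago vs limit 30 → not met
5. condition 'crosses state lines' holds; accident register present → met
6. auto liability coverage $750,000 ≥ $700,000 → met
7. driver drug-and-alcohol testing 42 days ago vs limit 45 → met
8. condition 'transports hazardous materials' holds; hours-of-service audit 100 days ago vs limit 90 → not met
Not met: 1, 2, 3, 4, 8

1, 2, 3, 4, 8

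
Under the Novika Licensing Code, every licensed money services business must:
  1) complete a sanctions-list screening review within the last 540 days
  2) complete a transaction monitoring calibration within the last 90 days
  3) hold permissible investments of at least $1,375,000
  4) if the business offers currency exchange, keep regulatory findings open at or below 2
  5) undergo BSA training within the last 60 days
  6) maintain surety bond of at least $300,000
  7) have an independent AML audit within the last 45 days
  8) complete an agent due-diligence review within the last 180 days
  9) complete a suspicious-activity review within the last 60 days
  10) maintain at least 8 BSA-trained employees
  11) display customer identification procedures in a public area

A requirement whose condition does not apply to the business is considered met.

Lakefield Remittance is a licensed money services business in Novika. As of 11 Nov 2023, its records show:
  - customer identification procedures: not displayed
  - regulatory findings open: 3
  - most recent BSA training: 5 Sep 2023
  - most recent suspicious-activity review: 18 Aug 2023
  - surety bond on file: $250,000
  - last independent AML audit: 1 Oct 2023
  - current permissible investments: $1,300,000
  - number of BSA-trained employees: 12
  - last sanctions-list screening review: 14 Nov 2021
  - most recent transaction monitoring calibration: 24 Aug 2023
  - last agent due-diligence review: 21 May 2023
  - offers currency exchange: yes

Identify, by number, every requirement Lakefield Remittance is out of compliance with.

1. sanctions-list screening review 727 days ago vs limit 540 → not met
2. transaction monitoring calibration 79 days ago vs limit 90 → met
3. permissible investments $1,300,000 < $1,375,000 → not met
4. condition 'offers currency exchange' holds; regulatory findings open 3 > 2 → not met
5. BSA training 67 days ago vs limit 60 → not met
6. surety bond $250,000 < $300,000 → not met
7. independent AML audit 41 days ago vs limit 45 → met
8. agent due-diligence review 174 days ago vs limit 180 → met
9. suspicious-activity review 85 days ago vs limit 60 → not met
10. BSA-trained employees 12 ≥ 8 → met
11. customer identification procedures absent → not met
Not met: 1, 3, 4, 5, 6, 9, 11

1, 3, 4, 5, 6, 9, 11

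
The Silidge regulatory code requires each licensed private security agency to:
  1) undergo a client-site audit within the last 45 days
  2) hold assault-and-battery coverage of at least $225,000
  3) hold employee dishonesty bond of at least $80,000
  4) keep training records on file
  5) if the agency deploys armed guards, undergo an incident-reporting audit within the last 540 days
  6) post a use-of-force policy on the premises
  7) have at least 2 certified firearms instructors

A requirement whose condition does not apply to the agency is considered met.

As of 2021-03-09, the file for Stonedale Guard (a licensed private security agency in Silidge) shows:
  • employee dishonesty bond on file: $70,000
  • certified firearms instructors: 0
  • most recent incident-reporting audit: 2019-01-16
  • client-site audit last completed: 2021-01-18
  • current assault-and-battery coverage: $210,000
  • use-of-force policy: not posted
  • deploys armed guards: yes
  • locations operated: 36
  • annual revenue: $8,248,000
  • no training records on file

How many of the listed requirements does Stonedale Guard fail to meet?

1. client-site audit 50 days ago vs limit 45 → not met
2. assault-and-battery coverage $210,000 < $225,000 → not met
3. employee dishonesty bond $70,000 < $80,000 → not met
4. training records absent → not met
5. condition 'deploys armed guards' holds; incident-reporting audit 783 days ago vs limit 540 → not met
6. use-of-force policy absent → not met
7. certified firearms instructors 0 < 2 → not met
Not met: 7 of 7

7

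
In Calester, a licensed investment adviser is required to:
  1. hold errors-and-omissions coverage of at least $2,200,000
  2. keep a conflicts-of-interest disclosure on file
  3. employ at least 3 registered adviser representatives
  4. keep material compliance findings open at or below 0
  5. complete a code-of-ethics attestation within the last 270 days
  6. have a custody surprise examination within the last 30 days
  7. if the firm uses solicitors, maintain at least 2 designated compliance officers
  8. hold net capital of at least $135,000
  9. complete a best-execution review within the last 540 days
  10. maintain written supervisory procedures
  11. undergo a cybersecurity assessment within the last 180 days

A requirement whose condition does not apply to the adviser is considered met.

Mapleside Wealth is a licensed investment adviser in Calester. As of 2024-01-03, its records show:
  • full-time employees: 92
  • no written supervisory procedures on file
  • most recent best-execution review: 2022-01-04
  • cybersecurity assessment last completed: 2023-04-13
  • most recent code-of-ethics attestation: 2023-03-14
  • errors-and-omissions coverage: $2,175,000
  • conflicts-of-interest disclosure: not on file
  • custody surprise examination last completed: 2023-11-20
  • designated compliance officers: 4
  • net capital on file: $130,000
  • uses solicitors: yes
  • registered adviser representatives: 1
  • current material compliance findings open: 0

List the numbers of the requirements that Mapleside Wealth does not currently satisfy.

1, 2, 3, 5, 6, 8, 9, 10, 11

1. errors-and-omissions coverage $2,175,000 < $2,200,000 → not met
2. conflicts-of-interest disclosure absent → not met
3. registered adviser representatives 1 < 3 → not met
4. material compliance findings open 0 ≤ 0 → met
5. code-of-ethics attestation 295 days ago vs limit 270 → not met
6. custody surprise examination 44 days ago vs limit 30 → not met
7. condition 'uses solicitors' holds; designated compliance officers 4 ≥ 2 → met
8. net capital $130,000 < $135,000 → not met
9. best-execution review 729 days ago vs limit 540 → not met
10. written supervisory procedures absent → not met
11. cybersecurity assessment 265 days ago vs limit 180 → not met
Not met: 1, 2, 3, 5, 6, 8, 9, 10, 11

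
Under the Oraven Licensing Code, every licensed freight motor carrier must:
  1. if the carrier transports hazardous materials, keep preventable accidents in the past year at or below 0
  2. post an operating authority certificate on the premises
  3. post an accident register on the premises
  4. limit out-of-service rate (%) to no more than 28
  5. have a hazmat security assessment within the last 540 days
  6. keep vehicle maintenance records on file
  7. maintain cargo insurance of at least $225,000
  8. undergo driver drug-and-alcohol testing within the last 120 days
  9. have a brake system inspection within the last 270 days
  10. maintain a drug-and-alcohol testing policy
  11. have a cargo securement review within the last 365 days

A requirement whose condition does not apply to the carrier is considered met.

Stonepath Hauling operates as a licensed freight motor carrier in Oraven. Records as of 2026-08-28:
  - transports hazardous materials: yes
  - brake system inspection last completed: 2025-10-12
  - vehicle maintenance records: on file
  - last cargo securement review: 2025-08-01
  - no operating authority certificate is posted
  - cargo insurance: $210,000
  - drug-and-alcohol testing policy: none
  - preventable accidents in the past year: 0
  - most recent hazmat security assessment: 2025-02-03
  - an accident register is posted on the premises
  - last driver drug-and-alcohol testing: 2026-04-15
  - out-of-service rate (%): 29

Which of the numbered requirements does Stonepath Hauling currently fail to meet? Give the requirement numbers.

2, 4, 5, 7, 8, 9, 10, 11

1. condition 'transports hazardous materials' holds; preventable accidents in the past year 0 ≤ 0 → met
2. operating authority certificate absent → not met
3. accident register present → met
4. out-of-service rate (%) 29 > 28 → not met
5. hazmat security assessment 571 days ago vs limit 540 → not met
6. vehicle maintenance records present → met
7. cargo insurance $210,000 < $225,000 → not met
8. driver drug-and-alcohol testing 135 days ago vs limit 120 → not met
9. brake system inspection 320 days ago vs limit 270 → not met
10. drug-and-alcohol testing policy absent → not met
11. cargo securement review 392 days ago vs limit 365 → not met
Not met: 2, 4, 5, 7, 8, 9, 10, 11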